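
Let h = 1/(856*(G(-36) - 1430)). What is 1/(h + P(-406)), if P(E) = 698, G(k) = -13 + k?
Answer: 1266024/883684751 ≈ 0.0014327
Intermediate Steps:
h = -1/1266024 (h = 1/(856*((-13 - 36) - 1430)) = 1/(856*(-49 - 1430)) = 1/(856*(-1479)) = 1/(-1266024) = -1/1266024 ≈ -7.8987e-7)
1/(h + P(-406)) = 1/(-1/1266024 + 698) = 1/(883684751/1266024) = 1266024/883684751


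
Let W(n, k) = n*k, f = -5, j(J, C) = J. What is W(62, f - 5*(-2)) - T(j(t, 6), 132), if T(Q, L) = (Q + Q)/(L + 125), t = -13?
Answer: 79696/257 ≈ 310.10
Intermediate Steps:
T(Q, L) = 2*Q/(125 + L) (T(Q, L) = (2*Q)/(125 + L) = 2*Q/(125 + L))
W(n, k) = k*n
W(62, f - 5*(-2)) - T(j(t, 6), 132) = (-5 - 5*(-2))*62 - 2*(-13)/(125 + 132) = (-5 + 10)*62 - 2*(-13)/257 = 5*62 - 2*(-13)/257 = 310 - 1*(-26/257) = 310 + 26/257 = 79696/257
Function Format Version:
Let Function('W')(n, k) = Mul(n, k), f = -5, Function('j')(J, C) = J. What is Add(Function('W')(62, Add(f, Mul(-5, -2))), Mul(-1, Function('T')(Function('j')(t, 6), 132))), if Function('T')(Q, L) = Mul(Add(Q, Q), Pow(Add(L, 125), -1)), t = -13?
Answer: Rational(79696, 257) ≈ 310.10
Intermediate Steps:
Function('T')(Q, L) = Mul(2, Q, Pow(Add(125, L), -1)) (Function('T')(Q, L) = Mul(Mul(2, Q), Pow(Add(125, L), -1)) = Mul(2, Q, Pow(Add(125, L), -1)))
Function('W')(n, k) = Mul(k, n)
Add(Function('W')(62, Add(f, Mul(-5, -2))), Mul(-1, Function('T')(Function('j')(t, 6), 132))) = Add(Mul(Add(-5, Mul(-5, -2)), 62), Mul(-1, Mul(2, -13, Pow(Add(125, 132), -1)))) = Add(Mul(Add(-5, 10), 62), Mul(-1, Mul(2, -13, Pow(257, -1)))) = Add(Mul(5, 62), Mul(-1, Mul(2, -13, Rational(1, 257)))) = Add(310, Mul(-1, Rational(-26, 257))) = Add(310, Rational(26, 257)) = Rational(79696, 257)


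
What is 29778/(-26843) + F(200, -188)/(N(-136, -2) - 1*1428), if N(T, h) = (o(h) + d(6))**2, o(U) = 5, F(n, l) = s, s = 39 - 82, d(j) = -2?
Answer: -955831/885819 ≈ -1.0790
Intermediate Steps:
s = -43
F(n, l) = -43
N(T, h) = 9 (N(T, h) = (5 - 2)**2 = 3**2 = 9)
29778/(-26843) + F(200, -188)/(N(-136, -2) - 1*1428) = 29778/(-26843) - 43/(9 - 1*1428) = 29778*(-1/26843) - 43/(9 - 1428) = -29778/26843 - 43/(-1419) = -29778/26843 - 43*(-1/1419) = -29778/26843 + 1/33 = -955831/885819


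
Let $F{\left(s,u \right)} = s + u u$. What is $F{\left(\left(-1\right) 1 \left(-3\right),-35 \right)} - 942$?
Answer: $286$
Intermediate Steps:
$F{\left(s,u \right)} = s + u^{2}$
$F{\left(\left(-1\right) 1 \left(-3\right),-35 \right)} - 942 = \left(\left(-1\right) 1 \left(-3\right) + \left(-35\right)^{2}\right) - 942 = \left(\left(-1\right) \left(-3\right) + 1225\right) - 942 = \left(3 + 1225\right) - 942 = 1228 - 942 = 286$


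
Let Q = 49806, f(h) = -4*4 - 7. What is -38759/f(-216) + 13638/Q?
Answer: 321790738/190923 ≈ 1685.4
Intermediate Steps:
f(h) = -23 (f(h) = -16 - 7 = -23)
-38759/f(-216) + 13638/Q = -38759/(-23) + 13638/49806 = -38759*(-1/23) + 13638*(1/49806) = 38759/23 + 2273/8301 = 321790738/190923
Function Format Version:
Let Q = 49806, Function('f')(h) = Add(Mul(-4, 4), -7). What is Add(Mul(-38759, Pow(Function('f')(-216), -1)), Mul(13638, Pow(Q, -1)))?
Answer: Rational(321790738, 190923) ≈ 1685.4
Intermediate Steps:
Function('f')(h) = -23 (Function('f')(h) = Add(-16, -7) = -23)
Add(Mul(-38759, Pow(Function('f')(-216), -1)), Mul(13638, Pow(Q, -1))) = Add(Mul(-38759, Pow(-23, -1)), Mul(13638, Pow(49806, -1))) = Add(Mul(-38759, Rational(-1, 23)), Mul(13638, Rational(1, 49806))) = Add(Rational(38759, 23), Rational(2273, 8301)) = Rational(321790738, 190923)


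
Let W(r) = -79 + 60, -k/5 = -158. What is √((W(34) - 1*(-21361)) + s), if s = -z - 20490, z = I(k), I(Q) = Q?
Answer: √62 ≈ 7.8740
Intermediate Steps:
k = 790 (k = -5*(-158) = 790)
z = 790
W(r) = -19
s = -21280 (s = -1*790 - 20490 = -790 - 20490 = -21280)
√((W(34) - 1*(-21361)) + s) = √((-19 - 1*(-21361)) - 21280) = √((-19 + 21361) - 21280) = √(21342 - 21280) = √62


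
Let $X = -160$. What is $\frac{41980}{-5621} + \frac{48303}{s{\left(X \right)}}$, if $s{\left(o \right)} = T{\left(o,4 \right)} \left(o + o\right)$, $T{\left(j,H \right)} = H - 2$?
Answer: $- \frac{298378363}{3597440} \approx -82.942$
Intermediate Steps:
$T{\left(j,H \right)} = -2 + H$ ($T{\left(j,H \right)} = H - 2 = -2 + H$)
$s{\left(o \right)} = 4 o$ ($s{\left(o \right)} = \left(-2 + 4\right) \left(o + o\right) = 2 \cdot 2 o = 4 o$)
$\frac{41980}{-5621} + \frac{48303}{s{\left(X \right)}} = \frac{41980}{-5621} + \frac{48303}{4 \left(-160\right)} = 41980 \left(- \frac{1}{5621}\right) + \frac{48303}{-640} = - \frac{41980}{5621} + 48303 \left(- \frac{1}{640}\right) = - \frac{41980}{5621} - \frac{48303}{640} = - \frac{298378363}{3597440}$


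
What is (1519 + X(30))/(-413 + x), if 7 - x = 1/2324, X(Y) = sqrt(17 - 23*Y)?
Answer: -3530156/943545 - 2324*I*sqrt(673)/943545 ≈ -3.7414 - 0.063897*I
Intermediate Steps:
x = 16267/2324 (x = 7 - 1/2324 = 16267/2324 ≈ 6.9996)
(1519 + X(30))/(-413 + x) = (1519 + sqrt(17 - 23*30))/(-413 + 16267/2324) = (1519 + sqrt(17 - 690))/(-943545/2324) = (1519 + sqrt(-673))*(-2324/943545) = (1519 + I*sqrt(673))*(-2324/943545) = -3530156/943545 - 2324*I*sqrt(673)/943545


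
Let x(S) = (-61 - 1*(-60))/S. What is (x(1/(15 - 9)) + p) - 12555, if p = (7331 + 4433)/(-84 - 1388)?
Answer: -4625389/368 ≈ -12569.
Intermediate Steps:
p = -2941/368 (p = 11764/(-1472) = 11764*(-1/1472) = -2941/368 ≈ -7.9918)
x(S) = -1/S (x(S) = (-61 + 60)/S = -1/S)
(x(1/(15 - 9)) + p) - 12555 = (-1/(1/(15 - 9)) - 2941/368) - 12555 = (-1/(1/6) - 2941/368) - 12555 = (-1/1/6 - 2941/368) - 12555 = (-1*6 - 2941/368) - 12555 = (-6 - 2941/368) - 12555 = -5149/368 - 12555 = -4625389/368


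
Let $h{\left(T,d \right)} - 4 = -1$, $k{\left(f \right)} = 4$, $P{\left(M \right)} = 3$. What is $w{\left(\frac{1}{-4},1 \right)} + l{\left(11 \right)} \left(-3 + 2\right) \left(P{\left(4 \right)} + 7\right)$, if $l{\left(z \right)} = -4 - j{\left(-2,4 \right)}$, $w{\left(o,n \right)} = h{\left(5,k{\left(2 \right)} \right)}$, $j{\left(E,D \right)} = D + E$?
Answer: $63$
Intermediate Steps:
$h{\left(T,d \right)} = 3$ ($h{\left(T,d \right)} = 4 - 1 = 3$)
$w{\left(o,n \right)} = 3$
$l{\left(z \right)} = -6$ ($l{\left(z \right)} = -4 - \left(4 - 2\right) = -4 - 2 = -6$)
$w{\left(\frac{1}{-4},1 \right)} + l{\left(11 \right)} \left(-3 + 2\right) \left(P{\left(4 \right)} + 7\right) = 3 - 6 \left(-3 + 2\right) \left(3 + 7\right) = 3 - 6 \left(\left(-1\right) 10\right) = 3 - -60 = 3 + 60 = 63$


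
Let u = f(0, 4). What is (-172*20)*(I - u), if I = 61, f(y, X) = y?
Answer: -209840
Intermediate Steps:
u = 0
(-172*20)*(I - u) = (-172*20)*(61 - 1*0) = -3440*(61 + 0) = -3440*61 = -209840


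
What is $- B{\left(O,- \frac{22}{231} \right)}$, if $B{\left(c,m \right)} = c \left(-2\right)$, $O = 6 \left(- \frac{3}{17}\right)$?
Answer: $- \frac{36}{17} \approx -2.1176$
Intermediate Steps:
$O = - \frac{18}{17}$ ($O = 6 \left(\left(-3\right) \frac{1}{17}\right) = 6 \left(- \frac{3}{17}\right) = - \frac{18}{17} \approx -1.0588$)
$B{\left(c,m \right)} = - 2 c$
$- B{\left(O,- \frac{22}{231} \right)} = - \frac{\left(-2\right) \left(-18\right)}{17} = \left(-1\right) \frac{36}{17} = - \frac{36}{17}$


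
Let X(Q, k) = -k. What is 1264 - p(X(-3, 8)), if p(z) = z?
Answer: 1272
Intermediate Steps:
1264 - p(X(-3, 8)) = 1264 - (-1)*8 = 1264 - 1*(-8) = 1264 + 8 = 1272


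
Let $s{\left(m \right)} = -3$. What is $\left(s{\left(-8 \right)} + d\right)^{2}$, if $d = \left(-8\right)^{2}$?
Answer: $3721$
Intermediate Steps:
$d = 64$
$\left(s{\left(-8 \right)} + d\right)^{2} = \left(-3 + 64\right)^{2} = 61^{2} = 3721$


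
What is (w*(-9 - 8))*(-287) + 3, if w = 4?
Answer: 19519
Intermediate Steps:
(w*(-9 - 8))*(-287) + 3 = (4*(-9 - 8))*(-287) + 3 = (4*(-17))*(-287) + 3 = -68*(-287) + 3 = 19516 + 3 = 19519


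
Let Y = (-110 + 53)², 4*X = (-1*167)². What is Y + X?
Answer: 40885/4 ≈ 10221.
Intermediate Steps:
X = 27889/4 (X = (-1*167)²/4 = (¼)*(-167)² = (¼)*27889 = 27889/4 ≈ 6972.3)
Y = 3249 (Y = (-57)² = 3249)
Y + X = 3249 + 27889/4 = 40885/4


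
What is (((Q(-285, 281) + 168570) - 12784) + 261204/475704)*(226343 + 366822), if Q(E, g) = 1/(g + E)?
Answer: 7326395010195605/79284 ≈ 9.2407e+10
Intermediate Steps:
Q(E, g) = 1/(E + g)
(((Q(-285, 281) + 168570) - 12784) + 261204/475704)*(226343 + 366822) = (((1/(-285 + 281) + 168570) - 12784) + 261204/475704)*(226343 + 366822) = (((1/(-4) + 168570) - 12784) + 261204*(1/475704))*593165 = (((-¼ + 168570) - 12784) + 21767/39642)*593165 = ((674279/4 - 12784) + 21767/39642)*593165 = (623143/4 + 21767/39642)*593165 = (12351360937/79284)*593165 = 7326395010195605/79284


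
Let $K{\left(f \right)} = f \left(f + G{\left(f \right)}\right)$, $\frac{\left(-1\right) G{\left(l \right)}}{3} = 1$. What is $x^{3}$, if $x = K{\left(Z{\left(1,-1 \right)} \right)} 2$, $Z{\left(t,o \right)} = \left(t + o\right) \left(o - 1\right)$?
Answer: $0$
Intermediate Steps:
$Z{\left(t,o \right)} = \left(-1 + o\right) \left(o + t\right)$ ($Z{\left(t,o \right)} = \left(o + t\right) \left(-1 + o\right) = \left(-1 + o\right) \left(o + t\right)$)
$G{\left(l \right)} = -3$ ($G{\left(l \right)} = \left(-3\right) 1 = -3$)
$K{\left(f \right)} = f \left(-3 + f\right)$ ($K{\left(f \right)} = f \left(f - 3\right) = f \left(-3 + f\right)$)
$x = 0$ ($x = \left(\left(-1\right)^{2} - -1 - 1 - 1\right) \left(-3 - \left(1 - 1\right)\right) 2 = \left(1 + 1 - 1 - 1\right) \left(-3 + \left(1 + 1 - 1 - 1\right)\right) 2 = 0 \left(-3 + 0\right) 2 = 0 \left(-3\right) 2 = 0 \cdot 2 = 0$)
$x^{3} = 0^{3} = 0$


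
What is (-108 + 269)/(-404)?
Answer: -161/404 ≈ -0.39851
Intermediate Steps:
(-108 + 269)/(-404) = 161*(-1/404) = -161/404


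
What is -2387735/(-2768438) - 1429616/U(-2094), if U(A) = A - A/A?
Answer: 3962805564633/5799877610 ≈ 683.26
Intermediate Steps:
U(A) = -1 + A (U(A) = A - 1*1 = A - 1 = -1 + A)
-2387735/(-2768438) - 1429616/U(-2094) = -2387735/(-2768438) - 1429616/(-1 - 2094) = -2387735*(-1/2768438) - 1429616/(-2095) = 2387735/2768438 - 1429616*(-1/2095) = 2387735/2768438 + 1429616/2095 = 3962805564633/5799877610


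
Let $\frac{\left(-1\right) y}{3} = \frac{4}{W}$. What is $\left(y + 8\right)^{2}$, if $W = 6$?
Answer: $36$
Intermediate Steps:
$y = -2$ ($y = - 3 \cdot \frac{4}{6} = - 3 \cdot 4 \cdot \frac{1}{6} = \left(-3\right) \frac{2}{3} = -2$)
$\left(y + 8\right)^{2} = \left(-2 + 8\right)^{2} = 6^{2} = 36$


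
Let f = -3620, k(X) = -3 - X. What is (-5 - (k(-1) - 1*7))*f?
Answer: -14480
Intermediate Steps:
(-5 - (k(-1) - 1*7))*f = (-5 - ((-3 - 1*(-1)) - 1*7))*(-3620) = (-5 - ((-3 + 1) - 7))*(-3620) = (-5 - (-2 - 7))*(-3620) = (-5 - 1*(-9))*(-3620) = (-5 + 9)*(-3620) = 4*(-3620) = -14480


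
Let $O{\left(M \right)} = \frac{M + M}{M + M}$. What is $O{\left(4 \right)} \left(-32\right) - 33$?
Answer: $-65$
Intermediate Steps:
$O{\left(M \right)} = 1$ ($O{\left(M \right)} = \frac{2 M}{2 M} = 2 M \frac{1}{2 M} = 1$)
$O{\left(4 \right)} \left(-32\right) - 33 = 1 \left(-32\right) - 33 = -32 - 33 = -65$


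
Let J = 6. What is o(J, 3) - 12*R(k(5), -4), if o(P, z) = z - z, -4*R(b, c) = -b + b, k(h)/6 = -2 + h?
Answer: 0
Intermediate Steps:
k(h) = -12 + 6*h (k(h) = 6*(-2 + h) = -12 + 6*h)
R(b, c) = 0 (R(b, c) = -(-b + b)/4 = -¼*0 = 0)
o(P, z) = 0
o(J, 3) - 12*R(k(5), -4) = 0 - 12*0 = 0 + 0 = 0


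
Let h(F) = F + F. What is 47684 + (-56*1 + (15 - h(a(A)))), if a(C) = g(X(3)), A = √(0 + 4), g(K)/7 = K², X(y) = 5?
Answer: 47293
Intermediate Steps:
g(K) = 7*K²
A = 2 (A = √4 = 2)
a(C) = 175 (a(C) = 7*5² = 7*25 = 175)
h(F) = 2*F
47684 + (-56*1 + (15 - h(a(A)))) = 47684 + (-56*1 + (15 - 2*175)) = 47684 + (-56 + (15 - 1*350)) = 47684 + (-56 + (15 - 350)) = 47684 + (-56 - 335) = 47684 - 391 = 47293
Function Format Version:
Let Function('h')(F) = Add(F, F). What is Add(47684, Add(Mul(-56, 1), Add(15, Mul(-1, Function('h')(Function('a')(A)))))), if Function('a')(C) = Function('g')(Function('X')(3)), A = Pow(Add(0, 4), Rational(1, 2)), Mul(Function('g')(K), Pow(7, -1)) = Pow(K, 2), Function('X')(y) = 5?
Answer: 47293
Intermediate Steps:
Function('g')(K) = Mul(7, Pow(K, 2))
A = 2 (A = Pow(4, Rational(1, 2)) = 2)
Function('a')(C) = 175 (Function('a')(C) = Mul(7, Pow(5, 2)) = Mul(7, 25) = 175)
Function('h')(F) = Mul(2, F)
Add(47684, Add(Mul(-56, 1), Add(15, Mul(-1, Function('h')(Function('a')(A)))))) = Add(47684, Add(Mul(-56, 1), Add(15, Mul(-1, Mul(2, 175))))) = Add(47684, Add(-56, Add(15, Mul(-1, 350)))) = Add(47684, Add(-56, Add(15, -350))) = Add(47684, Add(-56, -335)) = Add(47684, -391) = 47293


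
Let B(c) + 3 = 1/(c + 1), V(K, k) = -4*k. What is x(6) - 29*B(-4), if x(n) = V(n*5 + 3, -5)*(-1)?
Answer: 230/3 ≈ 76.667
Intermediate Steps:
x(n) = -20 (x(n) = -4*(-5)*(-1) = 20*(-1) = -20)
B(c) = -3 + 1/(1 + c) (B(c) = -3 + 1/(c + 1) = -3 + 1/(1 + c))
x(6) - 29*B(-4) = -20 - 29*(-2 - 3*(-4))/(1 - 4) = -20 - 29*(-2 + 12)/(-3) = -20 - (-29)*10/3 = -20 - 29*(-10/3) = -20 + 290/3 = 230/3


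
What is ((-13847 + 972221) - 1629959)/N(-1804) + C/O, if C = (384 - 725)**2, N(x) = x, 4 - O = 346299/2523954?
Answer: 178666597362647/5862709556 ≈ 30475.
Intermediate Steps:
O = 3249839/841318 (O = 4 - 346299/2523954 = 4 - 1*115433/841318 = 4 - 115433/841318 = 3249839/841318 ≈ 3.8628)
C = 116281 (C = (-341)**2 = 116281)
((-13847 + 972221) - 1629959)/N(-1804) + C/O = ((-13847 + 972221) - 1629959)/(-1804) + 116281/(3249839/841318) = (958374 - 1629959)*(-1/1804) + 116281*(841318/3249839) = -671585*(-1/1804) + 97829298358/3249839 = 671585/1804 + 97829298358/3249839 = 178666597362647/5862709556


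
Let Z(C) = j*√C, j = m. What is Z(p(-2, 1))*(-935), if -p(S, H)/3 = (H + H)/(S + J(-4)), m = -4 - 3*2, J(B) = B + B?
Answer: 1870*√15 ≈ 7242.5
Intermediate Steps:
J(B) = 2*B
m = -10 (m = -4 - 6 = -10)
j = -10
p(S, H) = -6*H/(-8 + S) (p(S, H) = -3*(H + H)/(S + 2*(-4)) = -3*2*H/(S - 8) = -3*2*H/(-8 + S) = -6*H/(-8 + S))
Z(C) = -10*√C
Z(p(-2, 1))*(-935) = -10*√6*√(-1/(-8 - 2))*(-935) = -10*√6*√(-1/(-10))*(-935) = -10*√15/5*(-935) = -2*√15*(-935) = 1870*√15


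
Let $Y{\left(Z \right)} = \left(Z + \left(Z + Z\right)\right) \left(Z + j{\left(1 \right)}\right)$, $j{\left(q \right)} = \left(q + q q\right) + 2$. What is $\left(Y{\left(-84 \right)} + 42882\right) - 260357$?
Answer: $-197315$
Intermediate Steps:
$j{\left(q \right)} = 2 + q + q^{2}$ ($j{\left(q \right)} = \left(q + q^{2}\right) + 2 = 2 + q + q^{2}$)
$Y{\left(Z \right)} = 3 Z \left(4 + Z\right)$ ($Y{\left(Z \right)} = \left(Z + \left(Z + Z\right)\right) \left(Z + \left(2 + 1 + 1^{2}\right)\right) = \left(Z + 2 Z\right) \left(Z + \left(2 + 1 + 1\right)\right) = 3 Z \left(Z + 4\right) = 3 Z \left(4 + Z\right)$)
$\left(Y{\left(-84 \right)} + 42882\right) - 260357 = \left(3 \left(-84\right) \left(4 - 84\right) + 42882\right) - 260357 = \left(3 \left(-84\right) \left(-80\right) + 42882\right) - 260357 = \left(20160 + 42882\right) - 260357 = 63042 - 260357 = -197315$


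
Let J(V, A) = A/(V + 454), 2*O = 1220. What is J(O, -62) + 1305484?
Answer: 694517457/532 ≈ 1.3055e+6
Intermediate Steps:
O = 610 (O = (½)*1220 = 610)
J(V, A) = A/(454 + V)
J(O, -62) + 1305484 = -62/(454 + 610) + 1305484 = -62/1064 + 1305484 = -62*1/1064 + 1305484 = -31/532 + 1305484 = 694517457/532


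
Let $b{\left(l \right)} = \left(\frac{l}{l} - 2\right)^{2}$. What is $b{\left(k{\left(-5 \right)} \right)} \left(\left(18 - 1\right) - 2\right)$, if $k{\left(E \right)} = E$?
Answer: $15$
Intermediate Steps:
$b{\left(l \right)} = 1$ ($b{\left(l \right)} = \left(1 - 2\right)^{2} = \left(-1\right)^{2} = 1$)
$b{\left(k{\left(-5 \right)} \right)} \left(\left(18 - 1\right) - 2\right) = 1 \left(\left(18 - 1\right) - 2\right) = 1 \left(17 - 2\right) = 1 \cdot 15 = 15$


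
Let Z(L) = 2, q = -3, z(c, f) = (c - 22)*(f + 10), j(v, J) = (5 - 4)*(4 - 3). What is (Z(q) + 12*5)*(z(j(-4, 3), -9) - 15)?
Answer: -2232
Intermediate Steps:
j(v, J) = 1 (j(v, J) = 1*1 = 1)
z(c, f) = (-22 + c)*(10 + f)
(Z(q) + 12*5)*(z(j(-4, 3), -9) - 15) = (2 + 12*5)*((-220 - 22*(-9) + 10*1 + 1*(-9)) - 15) = (2 + 60)*((-220 + 198 + 10 - 9) - 15) = 62*(-21 - 15) = 62*(-36) = -2232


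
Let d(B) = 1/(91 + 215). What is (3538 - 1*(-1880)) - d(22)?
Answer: 1657907/306 ≈ 5418.0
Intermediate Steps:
d(B) = 1/306
(3538 - 1*(-1880)) - d(22) = (3538 - 1*(-1880)) - 1*1/306 = (3538 + 1880) - 1/306 = 5418 - 1/306 = 1657907/306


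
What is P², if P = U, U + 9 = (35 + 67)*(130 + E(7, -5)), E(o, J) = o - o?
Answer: 175589001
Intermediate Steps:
E(o, J) = 0
U = 13251 (U = -9 + (35 + 67)*(130 + 0) = -9 + 102*130 = -9 + 13260 = 13251)
P = 13251
P² = 13251² = 175589001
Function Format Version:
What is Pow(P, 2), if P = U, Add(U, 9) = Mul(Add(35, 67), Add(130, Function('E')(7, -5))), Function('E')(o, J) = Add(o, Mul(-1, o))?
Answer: 175589001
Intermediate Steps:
Function('E')(o, J) = 0
U = 13251 (U = Add(-9, Mul(Add(35, 67), Add(130, 0))) = Add(-9, Mul(102, 130)) = Add(-9, 13260) = 13251)
P = 13251
Pow(P, 2) = Pow(13251, 2) = 175589001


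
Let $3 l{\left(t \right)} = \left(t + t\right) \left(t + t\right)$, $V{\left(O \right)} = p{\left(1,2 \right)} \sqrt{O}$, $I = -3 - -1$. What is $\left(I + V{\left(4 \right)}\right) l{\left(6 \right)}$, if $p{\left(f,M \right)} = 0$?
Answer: $-96$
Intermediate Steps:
$I = -2$ ($I = -3 + 1 = -2$)
$V{\left(O \right)} = 0$ ($V{\left(O \right)} = 0 \sqrt{O} = 0$)
$l{\left(t \right)} = \frac{4 t^{2}}{3}$ ($l{\left(t \right)} = \frac{\left(t + t\right) \left(t + t\right)}{3} = \frac{2 t 2 t}{3} = \frac{4 t^{2}}{3}$)
$\left(I + V{\left(4 \right)}\right) l{\left(6 \right)} = \left(-2 + 0\right) \frac{4 \cdot 6^{2}}{3} = - 2 \cdot \frac{4}{3} \cdot 36 = \left(-2\right) 48 = -96$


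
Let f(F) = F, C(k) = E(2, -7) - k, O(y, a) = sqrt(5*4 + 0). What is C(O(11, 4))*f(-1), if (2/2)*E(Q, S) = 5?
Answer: -5 + 2*sqrt(5) ≈ -0.52786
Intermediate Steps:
E(Q, S) = 5
O(y, a) = 2*sqrt(5) (O(y, a) = sqrt(20 + 0) = sqrt(20) = 2*sqrt(5))
C(k) = 5 - k
C(O(11, 4))*f(-1) = (5 - 2*sqrt(5))*(-1) = -5 + 2*sqrt(5)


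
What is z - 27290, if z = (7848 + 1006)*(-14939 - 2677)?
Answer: -155999354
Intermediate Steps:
z = -155972064 (z = 8854*(-17616) = -155972064)
z - 27290 = -155972064 - 27290 = -155999354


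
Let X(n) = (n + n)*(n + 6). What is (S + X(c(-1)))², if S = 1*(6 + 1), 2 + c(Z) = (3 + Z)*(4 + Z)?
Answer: 7569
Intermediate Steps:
c(Z) = -2 + (3 + Z)*(4 + Z)
X(n) = 2*n*(6 + n) (X(n) = (2*n)*(6 + n) = 2*n*(6 + n))
S = 7 (S = 1*7 = 7)
(S + X(c(-1)))² = (7 + 2*(10 + (-1)² + 7*(-1))*(6 + (10 + (-1)² + 7*(-1))))² = (7 + 2*(10 + 1 - 7)*(6 + (10 + 1 - 7)))² = (7 + 2*4*(6 + 4))² = (7 + 2*4*10)² = (7 + 80)² = 87² = 7569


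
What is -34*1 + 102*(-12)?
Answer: -1258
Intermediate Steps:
-34*1 + 102*(-12) = -34 - 1224 = -1258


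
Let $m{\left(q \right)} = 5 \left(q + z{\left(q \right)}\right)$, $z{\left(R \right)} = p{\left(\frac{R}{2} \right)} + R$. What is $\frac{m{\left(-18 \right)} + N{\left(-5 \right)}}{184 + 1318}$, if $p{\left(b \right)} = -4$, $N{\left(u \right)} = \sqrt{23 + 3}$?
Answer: $- \frac{100}{751} + \frac{\sqrt{26}}{1502} \approx -0.12976$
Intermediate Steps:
$N{\left(u \right)} = \sqrt{26}$
$z{\left(R \right)} = -4 + R$
$m{\left(q \right)} = -20 + 10 q$ ($m{\left(q \right)} = 5 \left(q + \left(-4 + q\right)\right) = 5 \left(-4 + 2 q\right) = -20 + 10 q$)
$\frac{m{\left(-18 \right)} + N{\left(-5 \right)}}{184 + 1318} = \frac{\left(-20 + 10 \left(-18\right)\right) + \sqrt{26}}{184 + 1318} = \frac{\left(-20 - 180\right) + \sqrt{26}}{1502} = \left(-200 + \sqrt{26}\right) \frac{1}{1502} = - \frac{100}{751} + \frac{\sqrt{26}}{1502}$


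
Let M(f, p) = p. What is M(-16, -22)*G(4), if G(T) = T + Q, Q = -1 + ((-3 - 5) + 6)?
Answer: -22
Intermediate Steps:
Q = -3 (Q = -1 + (-8 + 6) = -1 - 2 = -3)
G(T) = -3 + T (G(T) = T - 3 = -3 + T)
M(-16, -22)*G(4) = -22*(-3 + 4) = -22*1 = -22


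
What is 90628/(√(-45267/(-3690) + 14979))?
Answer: 90628*√22680288570/18439259 ≈ 740.19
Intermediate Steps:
90628/(√(-45267/(-3690) + 14979)) = 90628/(√(-45267*(-1/3690) + 14979)) = 90628/(√(15089/1230 + 14979)) = 90628/(√(18439259/1230)) = 90628/((√22680288570/1230)) = 90628*(√22680288570/18439259) = 90628*√22680288570/18439259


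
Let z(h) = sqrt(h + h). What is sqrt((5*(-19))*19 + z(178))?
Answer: sqrt(-1805 + 2*sqrt(89)) ≈ 42.263*I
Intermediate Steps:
z(h) = sqrt(2)*sqrt(h) (z(h) = sqrt(2*h) = sqrt(2)*sqrt(h))
sqrt((5*(-19))*19 + z(178)) = sqrt((5*(-19))*19 + sqrt(2)*sqrt(178)) = sqrt(-95*19 + 2*sqrt(89)) = sqrt(-1805 + 2*sqrt(89))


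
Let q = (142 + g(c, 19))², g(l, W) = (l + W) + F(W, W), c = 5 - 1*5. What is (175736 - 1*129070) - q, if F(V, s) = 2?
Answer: 20097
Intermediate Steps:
c = 0 (c = 5 - 5 = 0)
g(l, W) = 2 + W + l (g(l, W) = (l + W) + 2 = (W + l) + 2 = 2 + W + l)
q = 26569 (q = (142 + (2 + 19 + 0))² = (142 + 21)² = 163² = 26569)
(175736 - 1*129070) - q = (175736 - 1*129070) - 1*26569 = (175736 - 129070) - 26569 = 46666 - 26569 = 20097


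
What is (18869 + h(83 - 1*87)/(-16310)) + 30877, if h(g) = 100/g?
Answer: 162271457/3262 ≈ 49746.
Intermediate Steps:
(18869 + h(83 - 1*87)/(-16310)) + 30877 = (18869 + (100/(83 - 1*87))/(-16310)) + 30877 = (18869 + (100/(83 - 87))*(-1/16310)) + 30877 = (18869 + (100/(-4))*(-1/16310)) + 30877 = (18869 + (100*(-1/4))*(-1/16310)) + 30877 = (18869 - 25*(-1/16310)) + 30877 = (18869 + 5/3262) + 30877 = 61550683/3262 + 30877 = 162271457/3262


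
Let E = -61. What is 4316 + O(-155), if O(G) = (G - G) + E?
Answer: 4255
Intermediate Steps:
O(G) = -61 (O(G) = (G - G) - 61 = 0 - 61 = -61)
4316 + O(-155) = 4316 - 61 = 4255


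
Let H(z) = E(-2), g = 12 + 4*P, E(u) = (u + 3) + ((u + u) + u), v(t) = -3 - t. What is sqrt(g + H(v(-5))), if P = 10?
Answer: sqrt(47) ≈ 6.8557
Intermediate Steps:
E(u) = 3 + 4*u (E(u) = (3 + u) + (2*u + u) = (3 + u) + 3*u = 3 + 4*u)
g = 52 (g = 12 + 4*10 = 12 + 40 = 52)
H(z) = -5 (H(z) = 3 + 4*(-2) = 3 - 8 = -5)
sqrt(g + H(v(-5))) = sqrt(52 - 5) = sqrt(47)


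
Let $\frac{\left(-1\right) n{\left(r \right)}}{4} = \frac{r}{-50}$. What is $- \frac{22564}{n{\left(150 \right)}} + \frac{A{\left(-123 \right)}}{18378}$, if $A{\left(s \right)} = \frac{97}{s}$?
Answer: $- \frac{4250482315}{2260494} \approx -1880.3$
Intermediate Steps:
$n{\left(r \right)} = \frac{2 r}{25}$ ($n{\left(r \right)} = - 4 \frac{r}{-50} = - 4 r \left(- \frac{1}{50}\right) = - 4 \left(- \frac{r}{50}\right) = \frac{2 r}{25}$)
$- \frac{22564}{n{\left(150 \right)}} + \frac{A{\left(-123 \right)}}{18378} = - \frac{22564}{\frac{2}{25} \cdot 150} + \frac{97 \frac{1}{-123}}{18378} = - \frac{22564}{12} + 97 \left(- \frac{1}{123}\right) \frac{1}{18378} = \left(-22564\right) \frac{1}{12} - \frac{97}{2260494} = - \frac{5641}{3} - \frac{97}{2260494} = - \frac{4250482315}{2260494}$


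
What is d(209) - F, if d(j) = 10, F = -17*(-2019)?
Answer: -34313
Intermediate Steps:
F = 34323
d(209) - F = 10 - 1*34323 = 10 - 34323 = -34313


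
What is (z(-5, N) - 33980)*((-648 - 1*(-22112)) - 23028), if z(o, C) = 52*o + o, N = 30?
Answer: 53559180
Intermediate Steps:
z(o, C) = 53*o
(z(-5, N) - 33980)*((-648 - 1*(-22112)) - 23028) = (53*(-5) - 33980)*((-648 - 1*(-22112)) - 23028) = (-265 - 33980)*((-648 + 22112) - 23028) = -34245*(21464 - 23028) = -34245*(-1564) = 53559180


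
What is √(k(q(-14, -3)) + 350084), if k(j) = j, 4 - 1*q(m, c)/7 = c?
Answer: √350133 ≈ 591.72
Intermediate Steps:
q(m, c) = 28 - 7*c
√(k(q(-14, -3)) + 350084) = √((28 - 7*(-3)) + 350084) = √((28 + 21) + 350084) = √(49 + 350084) = √350133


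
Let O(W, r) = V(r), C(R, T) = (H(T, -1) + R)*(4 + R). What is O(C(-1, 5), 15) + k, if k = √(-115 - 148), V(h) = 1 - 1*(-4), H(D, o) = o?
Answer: 5 + I*√263 ≈ 5.0 + 16.217*I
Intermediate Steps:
V(h) = 5 (V(h) = 1 + 4 = 5)
C(R, T) = (-1 + R)*(4 + R)
O(W, r) = 5
k = I*√263 (k = √(-263) = I*√263 ≈ 16.217*I)
O(C(-1, 5), 15) + k = 5 + I*√263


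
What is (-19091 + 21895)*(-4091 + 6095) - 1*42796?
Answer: 5576420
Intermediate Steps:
(-19091 + 21895)*(-4091 + 6095) - 1*42796 = 2804*2004 - 42796 = 5619216 - 42796 = 5576420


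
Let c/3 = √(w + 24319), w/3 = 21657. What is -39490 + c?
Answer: -39490 + 3*√89290 ≈ -38594.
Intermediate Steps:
w = 64971 (w = 3*21657 = 64971)
c = 3*√89290 (c = 3*√(64971 + 24319) = 3*√89290 ≈ 896.44)
-39490 + c = -39490 + 3*√89290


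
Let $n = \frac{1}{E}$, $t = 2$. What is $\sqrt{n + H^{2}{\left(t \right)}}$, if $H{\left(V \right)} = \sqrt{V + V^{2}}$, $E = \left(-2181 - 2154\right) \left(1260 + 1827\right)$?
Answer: $\frac{\sqrt{8430751245}}{37485} \approx 2.4495$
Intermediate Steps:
$E = -13382145$ ($E = \left(-4335\right) 3087 = -13382145$)
$n = - \frac{1}{13382145}$ ($n = \frac{1}{-13382145} = - \frac{1}{13382145} \approx -7.4726 \cdot 10^{-8}$)
$\sqrt{n + H^{2}{\left(t \right)}} = \sqrt{- \frac{1}{13382145} + \left(\sqrt{2 \left(1 + 2\right)}\right)^{2}} = \sqrt{- \frac{1}{13382145} + \left(\sqrt{2 \cdot 3}\right)^{2}} = \sqrt{- \frac{1}{13382145} + \left(\sqrt{6}\right)^{2}} = \sqrt{- \frac{1}{13382145} + 6} = \sqrt{\frac{80292869}{13382145}} = \frac{\sqrt{8430751245}}{37485}$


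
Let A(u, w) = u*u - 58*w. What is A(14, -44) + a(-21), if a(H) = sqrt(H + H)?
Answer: 2748 + I*sqrt(42) ≈ 2748.0 + 6.4807*I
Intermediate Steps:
A(u, w) = u**2 - 58*w
a(H) = sqrt(2)*sqrt(H) (a(H) = sqrt(2*H) = sqrt(2)*sqrt(H))
A(14, -44) + a(-21) = (14**2 - 58*(-44)) + sqrt(2)*sqrt(-21) = (196 + 2552) + sqrt(2)*(I*sqrt(21)) = 2748 + I*sqrt(42)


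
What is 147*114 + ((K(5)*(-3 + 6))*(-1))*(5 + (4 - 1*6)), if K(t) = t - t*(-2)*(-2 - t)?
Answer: 17343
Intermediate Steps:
K(t) = t + 2*t*(-2 - t) (K(t) = t - (-2*t)*(-2 - t) = t - (-2)*t*(-2 - t) = t + 2*t*(-2 - t))
147*114 + ((K(5)*(-3 + 6))*(-1))*(5 + (4 - 1*6)) = 147*114 + (((-1*5*(3 + 2*5))*(-3 + 6))*(-1))*(5 + (4 - 1*6)) = 16758 + ((-1*5*(3 + 10)*3)*(-1))*(5 + (4 - 6)) = 16758 + ((-1*5*13*3)*(-1))*(5 - 2) = 16758 + (-65*3*(-1))*3 = 16758 - 195*(-1)*3 = 16758 + 195*3 = 16758 + 585 = 17343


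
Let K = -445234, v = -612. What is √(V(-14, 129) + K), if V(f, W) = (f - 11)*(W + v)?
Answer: I*√433159 ≈ 658.15*I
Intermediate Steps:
V(f, W) = (-612 + W)*(-11 + f) (V(f, W) = (f - 11)*(W - 612) = (-11 + f)*(-612 + W) = (-612 + W)*(-11 + f))
√(V(-14, 129) + K) = √((6732 - 612*(-14) - 11*129 + 129*(-14)) - 445234) = √((6732 + 8568 - 1419 - 1806) - 445234) = √(12075 - 445234) = √(-433159) = I*√433159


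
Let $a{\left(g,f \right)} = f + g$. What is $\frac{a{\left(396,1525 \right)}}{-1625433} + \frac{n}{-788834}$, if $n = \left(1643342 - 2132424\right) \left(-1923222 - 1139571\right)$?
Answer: $- \frac{1217414310828284686}{641098407561} \approx -1.899 \cdot 10^{6}$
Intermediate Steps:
$n = 1497956926026$ ($n = \left(-489082\right) \left(-3062793\right) = 1497956926026$)
$\frac{a{\left(396,1525 \right)}}{-1625433} + \frac{n}{-788834} = \frac{1525 + 396}{-1625433} + \frac{1497956926026}{-788834} = 1921 \left(- \frac{1}{1625433}\right) + 1497956926026 \left(- \frac{1}{788834}\right) = - \frac{1921}{1625433} - \frac{748978463013}{394417} = - \frac{1217414310828284686}{641098407561}$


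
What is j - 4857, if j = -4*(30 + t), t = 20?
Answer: -5057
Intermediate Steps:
j = -200 (j = -4*(30 + 20) = -4*50 = -200)
j - 4857 = -200 - 4857 = -5057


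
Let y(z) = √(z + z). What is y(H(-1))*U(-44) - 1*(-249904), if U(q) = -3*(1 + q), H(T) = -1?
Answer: 249904 + 129*I*√2 ≈ 2.499e+5 + 182.43*I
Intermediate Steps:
y(z) = √2*√z (y(z) = √(2*z) = √2*√z)
U(q) = -3 - 3*q
y(H(-1))*U(-44) - 1*(-249904) = (√2*√(-1))*(-3 - 3*(-44)) - 1*(-249904) = (√2*I)*(-3 + 132) + 249904 = (I*√2)*129 + 249904 = 129*I*√2 + 249904 = 249904 + 129*I*√2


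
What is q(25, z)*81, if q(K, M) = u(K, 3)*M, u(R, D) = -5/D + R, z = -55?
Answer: -103950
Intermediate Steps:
u(R, D) = R - 5/D
q(K, M) = M*(-5/3 + K) (q(K, M) = (K - 5/3)*M = (-5/3 + K)*M = M*(-5/3 + K))
q(25, z)*81 = ((⅓)*(-55)*(-5 + 3*25))*81 = ((⅓)*(-55)*(-5 + 75))*81 = ((⅓)*(-55)*70)*81 = -3850/3*81 = -103950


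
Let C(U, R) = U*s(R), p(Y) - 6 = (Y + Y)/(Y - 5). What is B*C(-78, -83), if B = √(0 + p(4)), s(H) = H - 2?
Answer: 6630*I*√2 ≈ 9376.2*I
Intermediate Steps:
p(Y) = 6 + 2*Y/(-5 + Y) (p(Y) = 6 + (Y + Y)/(Y - 5) = 6 + (2*Y)/(-5 + Y) = 6 + 2*Y/(-5 + Y))
s(H) = -2 + H
C(U, R) = U*(-2 + R)
B = I*√2 (B = √(0 + 2*(-15 + 4*4)/(-5 + 4)) = √(0 + 2*(-15 + 16)/(-1)) = √(0 + 2*(-1)*1) = √(0 - 2) = √(-2) = I*√2 ≈ 1.4142*I)
B*C(-78, -83) = (I*√2)*(-78*(-2 - 83)) = (I*√2)*(-78*(-85)) = (I*√2)*6630 = 6630*I*√2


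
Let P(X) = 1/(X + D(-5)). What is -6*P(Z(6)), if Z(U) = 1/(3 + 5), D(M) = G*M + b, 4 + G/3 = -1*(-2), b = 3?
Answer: -48/265 ≈ -0.18113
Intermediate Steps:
G = -6 (G = -12 + 3*(-1*(-2)) = -12 + 3*2 = -12 + 6 = -6)
D(M) = 3 - 6*M (D(M) = -6*M + 3 = 3 - 6*M)
Z(U) = ⅛ (Z(U) = 1/8 = ⅛)
P(X) = 1/(33 + X) (P(X) = 1/(X + (3 - 6*(-5))) = 1/(X + (3 + 30)) = 1/(X + 33) = 1/(33 + X))
-6*P(Z(6)) = -6/(33 + ⅛) = -6/265/8 = -6*8/265 = -48/265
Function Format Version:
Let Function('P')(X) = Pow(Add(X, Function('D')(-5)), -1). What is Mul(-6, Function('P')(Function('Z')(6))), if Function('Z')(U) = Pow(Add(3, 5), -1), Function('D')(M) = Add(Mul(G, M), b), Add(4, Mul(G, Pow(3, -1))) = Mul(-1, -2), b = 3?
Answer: Rational(-48, 265) ≈ -0.18113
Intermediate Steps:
G = -6 (G = Add(-12, Mul(3, Mul(-1, -2))) = Add(-12, Mul(3, 2)) = Add(-12, 6) = -6)
Function('D')(M) = Add(3, Mul(-6, M)) (Function('D')(M) = Add(Mul(-6, M), 3) = Add(3, Mul(-6, M)))
Function('Z')(U) = Rational(1, 8) (Function('Z')(U) = Pow(8, -1) = Rational(1, 8))
Function('P')(X) = Pow(Add(33, X), -1) (Function('P')(X) = Pow(Add(X, Add(3, Mul(-6, -5))), -1) = Pow(Add(X, Add(3, 30)), -1) = Pow(Add(X, 33), -1) = Pow(Add(33, X), -1))
Mul(-6, Function('P')(Function('Z')(6))) = Mul(-6, Pow(Add(33, Rational(1, 8)), -1)) = Mul(-6, Pow(Rational(265, 8), -1)) = Mul(-6, Rational(8, 265)) = Rational(-48, 265)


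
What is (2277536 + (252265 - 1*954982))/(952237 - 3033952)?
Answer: -1574819/2081715 ≈ -0.75650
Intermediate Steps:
(2277536 + (252265 - 1*954982))/(952237 - 3033952) = (2277536 + (252265 - 954982))/(-2081715) = (2277536 - 702717)*(-1/2081715) = 1574819*(-1/2081715) = -1574819/2081715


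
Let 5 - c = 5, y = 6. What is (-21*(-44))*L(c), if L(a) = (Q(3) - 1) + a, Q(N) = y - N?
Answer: 1848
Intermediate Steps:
Q(N) = 6 - N
c = 0 (c = 5 - 1*5 = 5 - 5 = 0)
L(a) = 2 + a (L(a) = ((6 - 1*3) - 1) + a = ((6 - 3) - 1) + a = (3 - 1) + a = 2 + a)
(-21*(-44))*L(c) = (-21*(-44))*(2 + 0) = 924*2 = 1848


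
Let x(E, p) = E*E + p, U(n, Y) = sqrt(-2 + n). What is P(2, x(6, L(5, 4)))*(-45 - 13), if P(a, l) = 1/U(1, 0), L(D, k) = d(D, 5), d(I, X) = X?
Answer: 58*I ≈ 58.0*I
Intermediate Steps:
L(D, k) = 5
x(E, p) = p + E**2 (x(E, p) = E**2 + p = p + E**2)
P(a, l) = -I (P(a, l) = 1/(sqrt(-2 + 1)) = 1/(sqrt(-1)) = 1/I = -I)
P(2, x(6, L(5, 4)))*(-45 - 13) = (-I)*(-45 - 13) = -I*(-58) = 58*I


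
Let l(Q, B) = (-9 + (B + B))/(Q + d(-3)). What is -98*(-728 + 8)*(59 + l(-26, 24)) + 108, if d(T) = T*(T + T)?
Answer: 3819168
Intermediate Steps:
d(T) = 2*T**2 (d(T) = T*(2*T) = 2*T**2)
l(Q, B) = (-9 + 2*B)/(18 + Q) (l(Q, B) = (-9 + (B + B))/(Q + 2*(-3)**2) = (-9 + 2*B)/(Q + 2*9) = (-9 + 2*B)/(Q + 18) = (-9 + 2*B)/(18 + Q))
-98*(-728 + 8)*(59 + l(-26, 24)) + 108 = -98*(-728 + 8)*(59 + (-9 + 2*24)/(18 - 26)) + 108 = -(-70560)*(59 + (-9 + 48)/(-8)) + 108 = -(-70560)*(59 - 1/8*39) + 108 = -(-70560)*(59 - 39/8) + 108 = -(-70560)*433/8 + 108 = -98*(-38970) + 108 = 3819060 + 108 = 3819168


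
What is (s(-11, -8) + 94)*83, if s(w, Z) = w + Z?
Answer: 6225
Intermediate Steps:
s(w, Z) = Z + w
(s(-11, -8) + 94)*83 = ((-8 - 11) + 94)*83 = (-19 + 94)*83 = 75*83 = 6225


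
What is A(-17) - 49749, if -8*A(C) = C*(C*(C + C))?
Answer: -194083/4 ≈ -48521.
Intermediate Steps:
A(C) = -C**3/4 (A(C) = -C*C*(C + C)/8 = -C*C*(2*C)/8 = -C*2*C**2/8 = -C**3/4)
A(-17) - 49749 = -1/4*(-17)**3 - 49749 = -1/4*(-4913) - 49749 = 4913/4 - 49749 = -194083/4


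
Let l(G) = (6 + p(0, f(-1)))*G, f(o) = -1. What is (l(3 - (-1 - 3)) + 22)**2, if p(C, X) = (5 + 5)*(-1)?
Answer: 36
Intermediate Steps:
p(C, X) = -10 (p(C, X) = 10*(-1) = -10)
l(G) = -4*G (l(G) = (6 - 10)*G = -4*G)
(l(3 - (-1 - 3)) + 22)**2 = (-4*(3 - (-1 - 3)) + 22)**2 = (-4*(3 - 1*(-4)) + 22)**2 = (-4*(3 + 4) + 22)**2 = (-4*7 + 22)**2 = (-28 + 22)**2 = (-6)**2 = 36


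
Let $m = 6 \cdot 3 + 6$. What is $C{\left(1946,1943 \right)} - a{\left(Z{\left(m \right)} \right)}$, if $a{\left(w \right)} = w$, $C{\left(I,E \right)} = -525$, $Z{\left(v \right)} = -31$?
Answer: $-494$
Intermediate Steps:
$m = 24$ ($m = 18 + 6 = 24$)
$C{\left(1946,1943 \right)} - a{\left(Z{\left(m \right)} \right)} = -525 - -31 = -525 + 31 = -494$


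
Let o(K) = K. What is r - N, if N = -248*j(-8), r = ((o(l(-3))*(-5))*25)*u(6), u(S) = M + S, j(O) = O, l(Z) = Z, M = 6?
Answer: 2516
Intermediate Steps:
u(S) = 6 + S
r = 4500 (r = (-3*(-5)*25)*(6 + 6) = (15*25)*12 = 375*12 = 4500)
N = 1984 (N = -248*(-8) = 1984)
r - N = 4500 - 1*1984 = 4500 - 1984 = 2516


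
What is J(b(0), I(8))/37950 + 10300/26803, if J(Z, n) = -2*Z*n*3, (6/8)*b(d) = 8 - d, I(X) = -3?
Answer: 66005196/169528975 ≈ 0.38934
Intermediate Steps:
b(d) = 32/3 - 4*d/3 (b(d) = 4*(8 - d)/3 = 32/3 - 4*d/3)
J(Z, n) = -6*Z*n (J(Z, n) = -2*Z*n*3 = -6*Z*n)
J(b(0), I(8))/37950 + 10300/26803 = -6*(32/3 - 4/3*0)*(-3)/37950 + 10300/26803 = -6*(32/3 + 0)*(-3)*(1/37950) + 10300*(1/26803) = -6*32/3*(-3)*(1/37950) + 10300/26803 = 192*(1/37950) + 10300/26803 = 32/6325 + 10300/26803 = 66005196/169528975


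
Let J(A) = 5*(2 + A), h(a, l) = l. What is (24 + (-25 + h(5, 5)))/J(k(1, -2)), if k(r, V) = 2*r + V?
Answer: ⅖ ≈ 0.40000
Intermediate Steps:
k(r, V) = V + 2*r
J(A) = 10 + 5*A
(24 + (-25 + h(5, 5)))/J(k(1, -2)) = (24 + (-25 + 5))/(10 + 5*(-2 + 2*1)) = (24 - 20)/(10 + 5*(-2 + 2)) = 4/(10 + 5*0) = 4/(10 + 0) = 4/10 = 4*(⅒) = ⅖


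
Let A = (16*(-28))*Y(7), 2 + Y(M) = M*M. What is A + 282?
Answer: -20774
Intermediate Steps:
Y(M) = -2 + M**2 (Y(M) = -2 + M*M = -2 + M**2)
A = -21056 (A = (16*(-28))*(-2 + 7**2) = -448*(-2 + 49) = -448*47 = -21056)
A + 282 = -21056 + 282 = -20774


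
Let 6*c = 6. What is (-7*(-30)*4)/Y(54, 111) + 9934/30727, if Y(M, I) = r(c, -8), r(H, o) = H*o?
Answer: -3216401/30727 ≈ -104.68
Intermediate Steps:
c = 1 (c = (⅙)*6 = 1)
Y(M, I) = -8 (Y(M, I) = 1*(-8) = -8)
(-7*(-30)*4)/Y(54, 111) + 9934/30727 = (-7*(-30)*4)/(-8) + 9934/30727 = (210*4)*(-⅛) + 9934*(1/30727) = 840*(-⅛) + 9934/30727 = -105 + 9934/30727 = -3216401/30727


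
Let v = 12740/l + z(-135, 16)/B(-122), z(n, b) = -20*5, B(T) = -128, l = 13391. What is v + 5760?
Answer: 352710225/61216 ≈ 5761.7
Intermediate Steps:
z(n, b) = -100
v = 106065/61216 (v = 12740/13391 - 100/(-128) = 12740*(1/13391) - 100*(-1/128) = 1820/1913 + 25/32 = 106065/61216 ≈ 1.7326)
v + 5760 = 106065/61216 + 5760 = 352710225/61216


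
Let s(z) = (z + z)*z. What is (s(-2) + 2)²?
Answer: 100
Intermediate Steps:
s(z) = 2*z² (s(z) = (2*z)*z = 2*z²)
(s(-2) + 2)² = (2*(-2)² + 2)² = (2*4 + 2)² = (8 + 2)² = 10² = 100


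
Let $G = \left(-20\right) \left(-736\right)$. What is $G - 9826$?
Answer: $4894$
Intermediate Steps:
$G = 14720$
$G - 9826 = 14720 - 9826 = 4894$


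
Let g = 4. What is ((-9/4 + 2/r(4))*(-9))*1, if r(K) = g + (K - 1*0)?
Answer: 18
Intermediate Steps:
r(K) = 4 + K (r(K) = 4 + (K - 1*0) = 4 + (K + 0) = 4 + K)
((-9/4 + 2/r(4))*(-9))*1 = ((-9/4 + 2/(4 + 4))*(-9))*1 = ((-9*¼ + 2/8)*(-9))*1 = ((-9/4 + 2*(⅛))*(-9))*1 = ((-9/4 + ¼)*(-9))*1 = -2*(-9)*1 = 18*1 = 18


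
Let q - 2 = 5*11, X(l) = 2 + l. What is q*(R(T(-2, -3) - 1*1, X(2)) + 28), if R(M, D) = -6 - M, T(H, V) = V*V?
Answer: 798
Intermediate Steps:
T(H, V) = V²
q = 57 (q = 2 + 5*11 = 2 + 55 = 57)
q*(R(T(-2, -3) - 1*1, X(2)) + 28) = 57*((-6 - ((-3)² - 1*1)) + 28) = 57*((-6 - (9 - 1)) + 28) = 57*((-6 - 1*8) + 28) = 57*((-6 - 8) + 28) = 57*(-14 + 28) = 57*14 = 798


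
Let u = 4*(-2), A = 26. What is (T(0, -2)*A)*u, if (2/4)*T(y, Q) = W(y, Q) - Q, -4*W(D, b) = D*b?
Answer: -832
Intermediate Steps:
W(D, b) = -D*b/4
T(y, Q) = -2*Q - Q*y/2 (T(y, Q) = 2*(-y*Q/4 - Q) = 2*(-Q*y/4 - Q) = 2*(-Q - Q*y/4) = -2*Q - Q*y/2)
u = -8
(T(0, -2)*A)*u = (((1/2)*(-2)*(-4 - 1*0))*26)*(-8) = (((1/2)*(-2)*(-4 + 0))*26)*(-8) = (((1/2)*(-2)*(-4))*26)*(-8) = (4*26)*(-8) = 104*(-8) = -832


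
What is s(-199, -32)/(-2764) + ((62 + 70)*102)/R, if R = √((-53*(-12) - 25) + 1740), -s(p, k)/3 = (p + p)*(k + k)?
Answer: 19104/691 + 13464*√2351/2351 ≈ 305.33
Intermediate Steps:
s(p, k) = -12*k*p (s(p, k) = -3*(p + p)*(k + k) = -3*2*p*2*k = -12*k*p)
R = √2351 (R = √((636 - 25) + 1740) = √(611 + 1740) = √2351 ≈ 48.487)
s(-199, -32)/(-2764) + ((62 + 70)*102)/R = -12*(-32)*(-199)/(-2764) + ((62 + 70)*102)/(√2351) = -76416*(-1/2764) + (132*102)*(√2351/2351) = 19104/691 + 13464*(√2351/2351) = 19104/691 + 13464*√2351/2351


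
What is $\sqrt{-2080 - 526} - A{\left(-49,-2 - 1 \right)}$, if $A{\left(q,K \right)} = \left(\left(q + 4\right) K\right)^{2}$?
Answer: $-18225 + i \sqrt{2606} \approx -18225.0 + 51.049 i$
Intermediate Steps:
$A{\left(q,K \right)} = K^{2} \left(4 + q\right)^{2}$ ($A{\left(q,K \right)} = \left(\left(4 + q\right) K\right)^{2} = \left(K \left(4 + q\right)\right)^{2} = K^{2} \left(4 + q\right)^{2}$)
$\sqrt{-2080 - 526} - A{\left(-49,-2 - 1 \right)} = \sqrt{-2080 - 526} - \left(-2 - 1\right)^{2} \left(4 - 49\right)^{2} = \sqrt{-2080 - 526} - \left(-2 - 1\right)^{2} \left(-45\right)^{2} = \sqrt{-2606} - \left(-3\right)^{2} \cdot 2025 = i \sqrt{2606} - 9 \cdot 2025 = i \sqrt{2606} - 18225 = -18225 + i \sqrt{2606}$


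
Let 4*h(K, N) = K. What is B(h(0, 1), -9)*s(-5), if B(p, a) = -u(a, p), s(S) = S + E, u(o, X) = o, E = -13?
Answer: -162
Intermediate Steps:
h(K, N) = K/4
s(S) = -13 + S (s(S) = S - 13 = -13 + S)
B(p, a) = -a
B(h(0, 1), -9)*s(-5) = (-1*(-9))*(-13 - 5) = 9*(-18) = -162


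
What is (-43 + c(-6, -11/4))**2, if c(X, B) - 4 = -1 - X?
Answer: 1156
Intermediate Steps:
c(X, B) = 3 - X (c(X, B) = 4 + (-1 - X) = 3 - X)
(-43 + c(-6, -11/4))**2 = (-43 + (3 - 1*(-6)))**2 = (-43 + (3 + 6))**2 = (-43 + 9)**2 = (-34)**2 = 1156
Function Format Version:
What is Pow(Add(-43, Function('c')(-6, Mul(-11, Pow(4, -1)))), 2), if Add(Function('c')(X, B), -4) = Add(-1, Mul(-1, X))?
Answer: 1156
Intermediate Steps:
Function('c')(X, B) = Add(3, Mul(-1, X)) (Function('c')(X, B) = Add(4, Add(-1, Mul(-1, X))) = Add(3, Mul(-1, X)))
Pow(Add(-43, Function('c')(-6, Mul(-11, Pow(4, -1)))), 2) = Pow(Add(-43, Add(3, Mul(-1, -6))), 2) = Pow(Add(-43, Add(3, 6)), 2) = Pow(Add(-43, 9), 2) = Pow(-34, 2) = 1156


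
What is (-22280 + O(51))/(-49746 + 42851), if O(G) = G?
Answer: 22229/6895 ≈ 3.2239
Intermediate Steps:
(-22280 + O(51))/(-49746 + 42851) = (-22280 + 51)/(-49746 + 42851) = -22229/(-6895) = -22229*(-1/6895) = 22229/6895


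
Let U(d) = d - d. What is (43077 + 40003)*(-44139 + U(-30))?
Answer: -3667068120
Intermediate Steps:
U(d) = 0
(43077 + 40003)*(-44139 + U(-30)) = (43077 + 40003)*(-44139 + 0) = 83080*(-44139) = -3667068120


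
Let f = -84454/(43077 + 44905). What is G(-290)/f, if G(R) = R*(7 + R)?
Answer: -3610341370/42227 ≈ -85498.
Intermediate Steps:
f = -42227/43991 (f = -84454/87982 = -84454*1/87982 = -42227/43991 ≈ -0.95990)
G(-290)/f = (-290*(7 - 290))/(-42227/43991) = -290*(-283)*(-43991/42227) = 82070*(-43991/42227) = -3610341370/42227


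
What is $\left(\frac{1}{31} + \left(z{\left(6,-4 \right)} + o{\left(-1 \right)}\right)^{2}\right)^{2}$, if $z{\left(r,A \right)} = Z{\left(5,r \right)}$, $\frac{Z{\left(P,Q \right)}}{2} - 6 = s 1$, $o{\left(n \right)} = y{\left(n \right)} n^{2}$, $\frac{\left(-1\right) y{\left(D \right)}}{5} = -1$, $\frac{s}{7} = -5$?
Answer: $\frac{7582926400}{961} \approx 7.8907 \cdot 10^{6}$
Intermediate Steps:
$s = -35$ ($s = 7 \left(-5\right) = -35$)
$y{\left(D \right)} = 5$ ($y{\left(D \right)} = \left(-5\right) \left(-1\right) = 5$)
$o{\left(n \right)} = 5 n^{2}$
$Z{\left(P,Q \right)} = -58$ ($Z{\left(P,Q \right)} = 12 + 2 \left(\left(-35\right) 1\right) = 12 + 2 \left(-35\right) = 12 - 70 = -58$)
$z{\left(r,A \right)} = -58$
$\left(\frac{1}{31} + \left(z{\left(6,-4 \right)} + o{\left(-1 \right)}\right)^{2}\right)^{2} = \left(\frac{1}{31} + \left(-58 + 5 \left(-1\right)^{2}\right)^{2}\right)^{2} = \left(\frac{1}{31} + \left(-58 + 5 \cdot 1\right)^{2}\right)^{2} = \left(\frac{1}{31} + \left(-58 + 5\right)^{2}\right)^{2} = \left(\frac{1}{31} + \left(-53\right)^{2}\right)^{2} = \left(\frac{1}{31} + 2809\right)^{2} = \left(\frac{87080}{31}\right)^{2} = \frac{7582926400}{961}$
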